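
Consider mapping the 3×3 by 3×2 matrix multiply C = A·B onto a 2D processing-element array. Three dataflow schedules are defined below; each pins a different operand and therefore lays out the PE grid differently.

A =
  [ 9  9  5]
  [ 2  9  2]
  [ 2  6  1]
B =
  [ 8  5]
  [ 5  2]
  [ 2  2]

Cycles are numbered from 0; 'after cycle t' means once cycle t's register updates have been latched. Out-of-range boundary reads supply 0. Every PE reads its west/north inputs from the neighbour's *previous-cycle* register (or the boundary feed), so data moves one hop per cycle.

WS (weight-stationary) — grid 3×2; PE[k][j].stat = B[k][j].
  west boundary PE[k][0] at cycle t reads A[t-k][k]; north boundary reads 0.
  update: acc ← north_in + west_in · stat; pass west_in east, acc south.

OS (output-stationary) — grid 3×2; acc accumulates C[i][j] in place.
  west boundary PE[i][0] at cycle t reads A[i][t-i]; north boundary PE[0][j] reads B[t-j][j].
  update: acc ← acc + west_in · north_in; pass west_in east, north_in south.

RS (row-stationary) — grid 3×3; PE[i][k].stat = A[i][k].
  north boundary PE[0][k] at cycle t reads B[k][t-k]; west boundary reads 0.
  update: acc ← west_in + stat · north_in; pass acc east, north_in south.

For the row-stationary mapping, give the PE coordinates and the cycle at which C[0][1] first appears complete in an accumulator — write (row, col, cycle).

(row, col, cycle) = (0, 2, 3)

Under RS, C[0][1] lands at PE[0][2]:
  c0 r0c2: 0 / 0 / 0
  c1 r0c2: 0 / 0 / 0
  c2 r0c2: 127 / 127 / 2
  c3 r0c2: 73 / 73 / 2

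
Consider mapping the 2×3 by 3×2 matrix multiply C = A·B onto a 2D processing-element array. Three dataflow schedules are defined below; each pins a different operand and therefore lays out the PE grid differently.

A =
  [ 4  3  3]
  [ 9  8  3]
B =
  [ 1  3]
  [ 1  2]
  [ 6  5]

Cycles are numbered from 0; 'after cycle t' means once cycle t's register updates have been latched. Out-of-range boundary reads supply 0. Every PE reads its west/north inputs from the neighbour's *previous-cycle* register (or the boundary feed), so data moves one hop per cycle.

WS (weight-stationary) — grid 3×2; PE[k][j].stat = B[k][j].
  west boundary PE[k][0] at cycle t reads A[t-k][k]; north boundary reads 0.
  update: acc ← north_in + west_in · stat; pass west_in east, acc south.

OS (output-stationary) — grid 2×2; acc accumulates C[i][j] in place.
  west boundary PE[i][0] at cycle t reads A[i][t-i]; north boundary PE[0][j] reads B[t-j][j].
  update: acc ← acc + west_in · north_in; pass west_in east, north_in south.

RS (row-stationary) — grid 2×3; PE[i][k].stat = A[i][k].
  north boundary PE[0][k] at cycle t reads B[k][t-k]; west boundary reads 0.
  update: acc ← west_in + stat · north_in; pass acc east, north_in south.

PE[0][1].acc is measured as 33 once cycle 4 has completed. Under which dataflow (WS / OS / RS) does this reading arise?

dataflow = OS

— WS: 3×2; PE[0][1] trace:
  t=0 PE[0][1]: acc=0 h=0 v=0
  t=1 PE[0][1]: acc=12 h=4 v=12
  t=2 PE[0][1]: acc=27 h=9 v=27
  t=3 PE[0][1]: acc=0 h=0 v=0
  t=4 PE[0][1]: acc=0 h=0 v=0
— OS: 2×2; PE[0][1] trace:
  t=0 PE[0][1]: acc=0 h=0 v=0
  t=1 PE[0][1]: acc=12 h=4 v=3
  t=2 PE[0][1]: acc=18 h=3 v=2
  t=3 PE[0][1]: acc=33 h=3 v=5
  t=4 PE[0][1]: acc=33 h=0 v=0
— RS: 2×3; PE[0][1] trace:
  t=0 PE[0][1]: acc=0 h=0 v=0
  t=1 PE[0][1]: acc=7 h=7 v=1
  t=2 PE[0][1]: acc=18 h=18 v=2
  t=3 PE[0][1]: acc=0 h=0 v=0
  t=4 PE[0][1]: acc=0 h=0 v=0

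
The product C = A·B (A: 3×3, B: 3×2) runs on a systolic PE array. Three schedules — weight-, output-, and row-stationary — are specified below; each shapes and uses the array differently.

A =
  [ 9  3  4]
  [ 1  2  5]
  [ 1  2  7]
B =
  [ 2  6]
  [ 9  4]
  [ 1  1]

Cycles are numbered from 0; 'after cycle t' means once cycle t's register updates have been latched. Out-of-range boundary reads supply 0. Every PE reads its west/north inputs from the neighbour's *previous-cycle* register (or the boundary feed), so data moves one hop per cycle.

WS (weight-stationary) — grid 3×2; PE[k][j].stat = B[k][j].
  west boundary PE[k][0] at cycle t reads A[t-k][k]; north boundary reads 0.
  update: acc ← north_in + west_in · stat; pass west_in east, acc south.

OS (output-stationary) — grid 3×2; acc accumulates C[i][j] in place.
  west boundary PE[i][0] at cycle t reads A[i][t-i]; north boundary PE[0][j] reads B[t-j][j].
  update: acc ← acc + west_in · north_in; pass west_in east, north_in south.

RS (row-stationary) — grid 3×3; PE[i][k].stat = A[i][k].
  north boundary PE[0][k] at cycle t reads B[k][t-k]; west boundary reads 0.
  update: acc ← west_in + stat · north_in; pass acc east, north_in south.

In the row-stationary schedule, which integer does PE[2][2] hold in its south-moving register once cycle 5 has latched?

RS on a 3×3 grid — tracing PE[2][2] and its feeders:
  cycle 0: PE[1][2] → acc 0, east 0, south 0
  cycle 0: PE[2][1] → acc 0, east 0, south 0
  cycle 0: PE[2][2] → acc 0, east 0, south 0
  cycle 1: PE[1][2] → acc 0, east 0, south 0
  cycle 1: PE[2][1] → acc 0, east 0, south 0
  cycle 1: PE[2][2] → acc 0, east 0, south 0
  cycle 2: PE[1][2] → acc 0, east 0, south 0
  cycle 2: PE[2][1] → acc 0, east 0, south 0
  cycle 2: PE[2][2] → acc 0, east 0, south 0
  cycle 3: PE[1][2] → acc 25, east 25, south 1
  cycle 3: PE[2][1] → acc 20, east 20, south 9
  cycle 3: PE[2][2] → acc 0, east 0, south 0
  cycle 4: PE[1][2] → acc 19, east 19, south 1
  cycle 4: PE[2][1] → acc 14, east 14, south 4
  cycle 4: PE[2][2] → acc 27, east 27, south 1
  cycle 5: PE[1][2] → acc 0, east 0, south 0
  cycle 5: PE[2][1] → acc 0, east 0, south 0
  cycle 5: PE[2][2] → acc 21, east 21, south 1

register = 1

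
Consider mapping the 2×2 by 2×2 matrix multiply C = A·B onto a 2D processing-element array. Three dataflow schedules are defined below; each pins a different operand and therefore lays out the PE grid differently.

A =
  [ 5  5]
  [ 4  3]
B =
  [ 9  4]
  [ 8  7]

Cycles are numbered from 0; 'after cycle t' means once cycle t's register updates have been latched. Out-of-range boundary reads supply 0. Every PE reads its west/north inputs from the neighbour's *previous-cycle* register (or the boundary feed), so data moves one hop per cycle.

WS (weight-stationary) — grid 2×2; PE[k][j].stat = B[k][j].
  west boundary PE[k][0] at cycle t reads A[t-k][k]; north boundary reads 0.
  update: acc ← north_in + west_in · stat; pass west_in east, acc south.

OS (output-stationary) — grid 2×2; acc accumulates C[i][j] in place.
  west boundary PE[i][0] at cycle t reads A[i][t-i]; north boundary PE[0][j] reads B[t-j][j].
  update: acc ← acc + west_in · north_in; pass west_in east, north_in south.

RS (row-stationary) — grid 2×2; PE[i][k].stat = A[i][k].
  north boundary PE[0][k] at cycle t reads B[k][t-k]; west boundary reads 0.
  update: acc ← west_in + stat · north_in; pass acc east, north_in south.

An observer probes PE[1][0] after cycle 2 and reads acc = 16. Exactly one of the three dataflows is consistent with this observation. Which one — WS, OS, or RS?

WS [2×2] PE[1][0] across cycles:
  after 0 — PE[1][0] acc=0, pass-E 0, pass-S 0
  after 1 — PE[1][0] acc=85, pass-E 5, pass-S 85
  after 2 — PE[1][0] acc=60, pass-E 3, pass-S 60
OS [2×2] PE[1][0] across cycles:
  after 0 — PE[1][0] acc=0, pass-E 0, pass-S 0
  after 1 — PE[1][0] acc=36, pass-E 4, pass-S 9
  after 2 — PE[1][0] acc=60, pass-E 3, pass-S 8
RS [2×2] PE[1][0] across cycles:
  after 0 — PE[1][0] acc=0, pass-E 0, pass-S 0
  after 1 — PE[1][0] acc=36, pass-E 36, pass-S 9
  after 2 — PE[1][0] acc=16, pass-E 16, pass-S 4

dataflow = RS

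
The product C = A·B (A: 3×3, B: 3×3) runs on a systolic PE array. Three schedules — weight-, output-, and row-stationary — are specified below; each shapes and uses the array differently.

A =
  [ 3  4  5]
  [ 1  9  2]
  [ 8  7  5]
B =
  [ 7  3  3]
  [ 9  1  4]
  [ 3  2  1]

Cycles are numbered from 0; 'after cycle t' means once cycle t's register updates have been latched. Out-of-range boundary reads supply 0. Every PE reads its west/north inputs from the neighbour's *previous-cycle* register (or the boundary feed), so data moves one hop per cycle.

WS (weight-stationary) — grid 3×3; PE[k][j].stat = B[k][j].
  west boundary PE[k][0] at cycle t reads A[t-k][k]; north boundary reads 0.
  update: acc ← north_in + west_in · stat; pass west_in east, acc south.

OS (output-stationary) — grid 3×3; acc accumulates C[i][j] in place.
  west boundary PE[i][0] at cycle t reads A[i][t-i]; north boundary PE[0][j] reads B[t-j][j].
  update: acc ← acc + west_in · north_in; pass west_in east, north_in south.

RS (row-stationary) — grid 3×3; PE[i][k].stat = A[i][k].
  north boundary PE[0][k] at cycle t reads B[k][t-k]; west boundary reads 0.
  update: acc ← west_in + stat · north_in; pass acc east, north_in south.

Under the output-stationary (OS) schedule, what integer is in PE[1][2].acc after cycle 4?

OS (3×3). Following PE[1][2] plus its west/north inputs:
  cycle 0: PE[0][2] → acc 0, east 0, south 0
  cycle 0: PE[1][1] → acc 0, east 0, south 0
  cycle 0: PE[1][2] → acc 0, east 0, south 0
  cycle 1: PE[0][2] → acc 0, east 0, south 0
  cycle 1: PE[1][1] → acc 0, east 0, south 0
  cycle 1: PE[1][2] → acc 0, east 0, south 0
  cycle 2: PE[0][2] → acc 9, east 3, south 3
  cycle 2: PE[1][1] → acc 3, east 1, south 3
  cycle 2: PE[1][2] → acc 0, east 0, south 0
  cycle 3: PE[0][2] → acc 25, east 4, south 4
  cycle 3: PE[1][1] → acc 12, east 9, south 1
  cycle 3: PE[1][2] → acc 3, east 1, south 3
  cycle 4: PE[0][2] → acc 30, east 5, south 1
  cycle 4: PE[1][1] → acc 16, east 2, south 2
  cycle 4: PE[1][2] → acc 39, east 9, south 4

PE[1][2].acc = 39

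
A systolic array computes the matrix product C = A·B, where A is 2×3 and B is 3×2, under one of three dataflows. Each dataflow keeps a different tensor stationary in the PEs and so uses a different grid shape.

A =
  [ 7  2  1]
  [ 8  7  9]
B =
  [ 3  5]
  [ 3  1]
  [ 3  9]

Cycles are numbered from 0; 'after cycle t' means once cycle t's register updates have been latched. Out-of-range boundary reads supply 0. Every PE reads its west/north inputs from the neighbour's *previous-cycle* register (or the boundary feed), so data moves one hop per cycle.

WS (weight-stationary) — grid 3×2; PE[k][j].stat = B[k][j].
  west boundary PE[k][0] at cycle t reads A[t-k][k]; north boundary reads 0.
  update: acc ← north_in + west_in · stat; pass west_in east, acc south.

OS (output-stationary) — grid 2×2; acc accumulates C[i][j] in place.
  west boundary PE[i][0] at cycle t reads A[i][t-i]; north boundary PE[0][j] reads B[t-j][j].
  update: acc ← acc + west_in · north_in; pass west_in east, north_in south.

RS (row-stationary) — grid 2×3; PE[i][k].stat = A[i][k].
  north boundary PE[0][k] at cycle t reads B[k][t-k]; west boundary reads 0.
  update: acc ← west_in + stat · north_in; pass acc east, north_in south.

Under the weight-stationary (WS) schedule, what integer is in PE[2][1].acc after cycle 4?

Tracing WS — 3×2 array, target PE[2][1]:
  [0] (1,1) acc=0 (h:0 v:0)
  [0] (2,0) acc=0 (h:0 v:0)
  [0] (2,1) acc=0 (h:0 v:0)
  [1] (1,1) acc=0 (h:0 v:0)
  [1] (2,0) acc=0 (h:0 v:0)
  [1] (2,1) acc=0 (h:0 v:0)
  [2] (1,1) acc=37 (h:2 v:37)
  [2] (2,0) acc=30 (h:1 v:30)
  [2] (2,1) acc=0 (h:0 v:0)
  [3] (1,1) acc=47 (h:7 v:47)
  [3] (2,0) acc=72 (h:9 v:72)
  [3] (2,1) acc=46 (h:1 v:46)
  [4] (1,1) acc=0 (h:0 v:0)
  [4] (2,0) acc=0 (h:0 v:0)
  [4] (2,1) acc=128 (h:9 v:128)

PE[2][1].acc = 128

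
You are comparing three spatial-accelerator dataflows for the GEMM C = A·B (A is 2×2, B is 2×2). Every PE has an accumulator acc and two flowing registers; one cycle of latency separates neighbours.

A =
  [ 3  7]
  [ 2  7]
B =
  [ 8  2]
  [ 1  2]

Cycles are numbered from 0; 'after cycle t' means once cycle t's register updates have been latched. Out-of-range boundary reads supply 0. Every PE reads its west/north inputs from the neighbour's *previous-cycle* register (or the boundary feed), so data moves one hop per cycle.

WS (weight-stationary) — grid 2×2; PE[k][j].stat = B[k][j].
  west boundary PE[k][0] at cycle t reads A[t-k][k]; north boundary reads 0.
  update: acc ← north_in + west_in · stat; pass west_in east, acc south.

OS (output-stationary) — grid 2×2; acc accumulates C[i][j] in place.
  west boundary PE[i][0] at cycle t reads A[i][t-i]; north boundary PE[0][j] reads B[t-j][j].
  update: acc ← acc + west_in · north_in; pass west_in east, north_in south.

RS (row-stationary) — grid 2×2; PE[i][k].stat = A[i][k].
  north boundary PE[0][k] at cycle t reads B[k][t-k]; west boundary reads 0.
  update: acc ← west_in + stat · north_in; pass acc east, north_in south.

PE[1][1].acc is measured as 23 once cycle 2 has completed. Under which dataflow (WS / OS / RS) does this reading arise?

dataflow = RS

— WS: 2×2; PE[1][1] trace:
  t=0 PE[1][1]: acc=0 h=0 v=0
  t=1 PE[1][1]: acc=0 h=0 v=0
  t=2 PE[1][1]: acc=20 h=7 v=20
— OS: 2×2; PE[1][1] trace:
  t=0 PE[1][1]: acc=0 h=0 v=0
  t=1 PE[1][1]: acc=0 h=0 v=0
  t=2 PE[1][1]: acc=4 h=2 v=2
— RS: 2×2; PE[1][1] trace:
  t=0 PE[1][1]: acc=0 h=0 v=0
  t=1 PE[1][1]: acc=0 h=0 v=0
  t=2 PE[1][1]: acc=23 h=23 v=1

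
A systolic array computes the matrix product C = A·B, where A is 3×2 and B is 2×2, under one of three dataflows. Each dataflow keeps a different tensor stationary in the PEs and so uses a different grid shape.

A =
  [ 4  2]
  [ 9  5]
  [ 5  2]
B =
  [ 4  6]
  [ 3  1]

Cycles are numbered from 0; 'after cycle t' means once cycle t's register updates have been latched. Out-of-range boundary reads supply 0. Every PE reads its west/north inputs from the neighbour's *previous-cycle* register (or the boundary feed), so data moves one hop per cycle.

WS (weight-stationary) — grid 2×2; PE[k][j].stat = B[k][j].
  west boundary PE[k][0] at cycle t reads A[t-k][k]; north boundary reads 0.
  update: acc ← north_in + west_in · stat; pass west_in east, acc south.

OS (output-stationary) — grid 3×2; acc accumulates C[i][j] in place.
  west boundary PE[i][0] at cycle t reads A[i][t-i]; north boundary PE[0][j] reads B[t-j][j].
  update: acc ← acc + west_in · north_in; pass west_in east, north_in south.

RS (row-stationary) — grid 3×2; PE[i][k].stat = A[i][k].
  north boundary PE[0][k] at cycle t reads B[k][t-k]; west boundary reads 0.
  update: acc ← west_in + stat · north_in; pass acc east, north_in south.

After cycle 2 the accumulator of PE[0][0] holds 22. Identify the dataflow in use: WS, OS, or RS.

Under WS (2×2), PE[0][0]:
  [0] (0,0) acc=16 (h:4 v:16)
  [1] (0,0) acc=36 (h:9 v:36)
  [2] (0,0) acc=20 (h:5 v:20)
Under OS (3×2), PE[0][0]:
  [0] (0,0) acc=16 (h:4 v:4)
  [1] (0,0) acc=22 (h:2 v:3)
  [2] (0,0) acc=22 (h:0 v:0)
Under RS (3×2), PE[0][0]:
  [0] (0,0) acc=16 (h:16 v:4)
  [1] (0,0) acc=24 (h:24 v:6)
  [2] (0,0) acc=0 (h:0 v:0)

dataflow = OS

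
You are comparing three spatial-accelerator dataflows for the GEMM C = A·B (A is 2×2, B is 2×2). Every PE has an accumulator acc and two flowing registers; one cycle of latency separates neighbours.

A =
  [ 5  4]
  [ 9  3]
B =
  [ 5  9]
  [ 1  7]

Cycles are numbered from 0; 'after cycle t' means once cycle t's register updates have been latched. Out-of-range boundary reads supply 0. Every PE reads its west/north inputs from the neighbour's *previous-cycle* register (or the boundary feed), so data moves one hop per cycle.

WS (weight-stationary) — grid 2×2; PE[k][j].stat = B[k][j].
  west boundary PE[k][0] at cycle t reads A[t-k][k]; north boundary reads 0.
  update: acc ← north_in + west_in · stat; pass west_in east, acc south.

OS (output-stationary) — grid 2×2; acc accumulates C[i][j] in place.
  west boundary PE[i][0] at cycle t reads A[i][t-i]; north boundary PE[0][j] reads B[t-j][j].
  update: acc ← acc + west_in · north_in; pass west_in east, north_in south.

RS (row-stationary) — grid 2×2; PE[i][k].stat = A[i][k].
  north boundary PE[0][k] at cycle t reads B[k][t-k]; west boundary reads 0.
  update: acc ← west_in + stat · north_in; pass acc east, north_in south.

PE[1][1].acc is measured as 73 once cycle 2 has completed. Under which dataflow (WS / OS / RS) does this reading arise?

dataflow = WS

WS (2×2 grid), PE[1][1]:
  0: (1,1).acc=0  regs=<0,0>
  1: (1,1).acc=0  regs=<0,0>
  2: (1,1).acc=73  regs=<4,73>
OS (2×2 grid), PE[1][1]:
  0: (1,1).acc=0  regs=<0,0>
  1: (1,1).acc=0  regs=<0,0>
  2: (1,1).acc=81  regs=<9,9>
RS (2×2 grid), PE[1][1]:
  0: (1,1).acc=0  regs=<0,0>
  1: (1,1).acc=0  regs=<0,0>
  2: (1,1).acc=48  regs=<48,1>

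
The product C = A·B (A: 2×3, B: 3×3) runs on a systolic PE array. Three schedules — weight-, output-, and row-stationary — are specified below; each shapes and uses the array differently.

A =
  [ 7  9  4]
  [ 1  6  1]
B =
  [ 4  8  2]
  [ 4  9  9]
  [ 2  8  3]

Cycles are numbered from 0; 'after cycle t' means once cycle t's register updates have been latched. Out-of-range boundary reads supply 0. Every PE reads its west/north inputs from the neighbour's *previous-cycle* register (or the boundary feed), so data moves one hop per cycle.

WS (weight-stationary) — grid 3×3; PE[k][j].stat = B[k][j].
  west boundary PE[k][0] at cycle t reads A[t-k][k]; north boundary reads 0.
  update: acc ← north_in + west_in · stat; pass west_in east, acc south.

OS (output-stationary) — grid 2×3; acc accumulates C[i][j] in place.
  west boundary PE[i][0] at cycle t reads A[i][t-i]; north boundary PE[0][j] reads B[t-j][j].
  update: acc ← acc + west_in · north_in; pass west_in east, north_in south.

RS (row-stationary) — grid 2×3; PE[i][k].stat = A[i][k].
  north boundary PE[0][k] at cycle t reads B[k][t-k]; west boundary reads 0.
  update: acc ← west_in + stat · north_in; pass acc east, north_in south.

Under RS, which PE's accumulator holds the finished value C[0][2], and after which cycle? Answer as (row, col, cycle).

(row, col, cycle) = (0, 2, 4)

Under RS, C[0][2] lands at PE[0][2]:
  @0  [0,2]  acc 0  |  →0  ↓0
  @1  [0,2]  acc 0  |  →0  ↓0
  @2  [0,2]  acc 72  |  →72  ↓2
  @3  [0,2]  acc 169  |  →169  ↓8
  @4  [0,2]  acc 107  |  →107  ↓3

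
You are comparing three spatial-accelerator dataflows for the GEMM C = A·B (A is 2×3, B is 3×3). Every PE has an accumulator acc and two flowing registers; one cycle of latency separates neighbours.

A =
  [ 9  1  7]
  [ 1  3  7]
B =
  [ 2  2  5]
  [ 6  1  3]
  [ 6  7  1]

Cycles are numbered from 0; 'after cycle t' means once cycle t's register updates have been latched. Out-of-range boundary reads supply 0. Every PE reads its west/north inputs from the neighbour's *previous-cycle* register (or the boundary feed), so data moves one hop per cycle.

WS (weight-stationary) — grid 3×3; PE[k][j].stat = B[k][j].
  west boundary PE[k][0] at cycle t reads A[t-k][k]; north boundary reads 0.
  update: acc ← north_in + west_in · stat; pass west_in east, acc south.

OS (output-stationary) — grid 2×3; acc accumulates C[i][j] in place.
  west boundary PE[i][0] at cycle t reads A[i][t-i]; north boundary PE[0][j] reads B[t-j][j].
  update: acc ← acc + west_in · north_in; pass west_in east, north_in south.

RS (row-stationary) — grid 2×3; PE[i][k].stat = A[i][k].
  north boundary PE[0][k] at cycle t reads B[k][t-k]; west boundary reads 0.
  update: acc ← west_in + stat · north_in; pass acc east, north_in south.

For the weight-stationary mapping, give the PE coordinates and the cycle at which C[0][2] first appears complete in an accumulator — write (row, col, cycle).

WS — PE[2][2] is where C[0][2] collects:
  after 0 — PE[2][2] acc=0, pass-E 0, pass-S 0
  after 1 — PE[2][2] acc=0, pass-E 0, pass-S 0
  after 2 — PE[2][2] acc=0, pass-E 0, pass-S 0
  after 3 — PE[2][2] acc=0, pass-E 0, pass-S 0
  after 4 — PE[2][2] acc=55, pass-E 7, pass-S 55

(row, col, cycle) = (2, 2, 4)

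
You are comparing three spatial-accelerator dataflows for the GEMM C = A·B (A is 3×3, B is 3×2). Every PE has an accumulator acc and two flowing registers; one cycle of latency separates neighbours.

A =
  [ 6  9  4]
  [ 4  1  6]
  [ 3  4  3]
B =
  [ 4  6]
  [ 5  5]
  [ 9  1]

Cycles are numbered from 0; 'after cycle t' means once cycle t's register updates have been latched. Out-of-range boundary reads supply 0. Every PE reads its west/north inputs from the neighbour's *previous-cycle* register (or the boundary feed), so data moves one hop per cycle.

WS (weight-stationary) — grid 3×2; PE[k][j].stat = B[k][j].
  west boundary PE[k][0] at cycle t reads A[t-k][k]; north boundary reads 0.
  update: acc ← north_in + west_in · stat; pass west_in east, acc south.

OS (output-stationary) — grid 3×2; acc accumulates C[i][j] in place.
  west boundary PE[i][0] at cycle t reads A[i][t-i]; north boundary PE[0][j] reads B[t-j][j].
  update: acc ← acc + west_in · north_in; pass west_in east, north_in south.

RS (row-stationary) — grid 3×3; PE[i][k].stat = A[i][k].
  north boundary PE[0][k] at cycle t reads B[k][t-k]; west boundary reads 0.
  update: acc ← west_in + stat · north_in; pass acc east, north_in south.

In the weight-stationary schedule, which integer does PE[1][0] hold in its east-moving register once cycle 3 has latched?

WS on a 3×2 grid — tracing PE[1][0] and its feeders:
  0: (0,0).acc=24  regs=<6,24>
  0: (1,0).acc=0  regs=<0,0>
  1: (0,0).acc=16  regs=<4,16>
  1: (1,0).acc=69  regs=<9,69>
  2: (0,0).acc=12  regs=<3,12>
  2: (1,0).acc=21  regs=<1,21>
  3: (0,0).acc=0  regs=<0,0>
  3: (1,0).acc=32  regs=<4,32>

register = 4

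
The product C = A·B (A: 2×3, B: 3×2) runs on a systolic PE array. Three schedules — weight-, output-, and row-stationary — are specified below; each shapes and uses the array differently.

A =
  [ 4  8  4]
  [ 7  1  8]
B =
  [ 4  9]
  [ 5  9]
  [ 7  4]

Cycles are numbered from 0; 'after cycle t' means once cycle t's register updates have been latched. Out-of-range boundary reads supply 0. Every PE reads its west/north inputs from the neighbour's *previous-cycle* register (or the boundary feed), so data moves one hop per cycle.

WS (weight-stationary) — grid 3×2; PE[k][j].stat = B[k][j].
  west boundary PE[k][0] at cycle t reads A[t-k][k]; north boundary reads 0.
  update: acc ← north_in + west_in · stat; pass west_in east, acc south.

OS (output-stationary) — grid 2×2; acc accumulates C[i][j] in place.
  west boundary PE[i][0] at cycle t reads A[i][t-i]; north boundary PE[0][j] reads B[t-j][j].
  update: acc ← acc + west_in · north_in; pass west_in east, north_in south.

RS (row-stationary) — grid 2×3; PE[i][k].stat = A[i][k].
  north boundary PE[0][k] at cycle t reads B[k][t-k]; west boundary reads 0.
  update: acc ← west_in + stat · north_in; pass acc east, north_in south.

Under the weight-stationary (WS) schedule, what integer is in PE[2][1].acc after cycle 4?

WS 3×2: PE[2][1] cycle-by-cycle (with neighbour feeds):
  after 0 — PE[1][1] acc=0, pass-E 0, pass-S 0
  after 0 — PE[2][0] acc=0, pass-E 0, pass-S 0
  after 0 — PE[2][1] acc=0, pass-E 0, pass-S 0
  after 1 — PE[1][1] acc=0, pass-E 0, pass-S 0
  after 1 — PE[2][0] acc=0, pass-E 0, pass-S 0
  after 1 — PE[2][1] acc=0, pass-E 0, pass-S 0
  after 2 — PE[1][1] acc=108, pass-E 8, pass-S 108
  after 2 — PE[2][0] acc=84, pass-E 4, pass-S 84
  after 2 — PE[2][1] acc=0, pass-E 0, pass-S 0
  after 3 — PE[1][1] acc=72, pass-E 1, pass-S 72
  after 3 — PE[2][0] acc=89, pass-E 8, pass-S 89
  after 3 — PE[2][1] acc=124, pass-E 4, pass-S 124
  after 4 — PE[1][1] acc=0, pass-E 0, pass-S 0
  after 4 — PE[2][0] acc=0, pass-E 0, pass-S 0
  after 4 — PE[2][1] acc=104, pass-E 8, pass-S 104

PE[2][1].acc = 104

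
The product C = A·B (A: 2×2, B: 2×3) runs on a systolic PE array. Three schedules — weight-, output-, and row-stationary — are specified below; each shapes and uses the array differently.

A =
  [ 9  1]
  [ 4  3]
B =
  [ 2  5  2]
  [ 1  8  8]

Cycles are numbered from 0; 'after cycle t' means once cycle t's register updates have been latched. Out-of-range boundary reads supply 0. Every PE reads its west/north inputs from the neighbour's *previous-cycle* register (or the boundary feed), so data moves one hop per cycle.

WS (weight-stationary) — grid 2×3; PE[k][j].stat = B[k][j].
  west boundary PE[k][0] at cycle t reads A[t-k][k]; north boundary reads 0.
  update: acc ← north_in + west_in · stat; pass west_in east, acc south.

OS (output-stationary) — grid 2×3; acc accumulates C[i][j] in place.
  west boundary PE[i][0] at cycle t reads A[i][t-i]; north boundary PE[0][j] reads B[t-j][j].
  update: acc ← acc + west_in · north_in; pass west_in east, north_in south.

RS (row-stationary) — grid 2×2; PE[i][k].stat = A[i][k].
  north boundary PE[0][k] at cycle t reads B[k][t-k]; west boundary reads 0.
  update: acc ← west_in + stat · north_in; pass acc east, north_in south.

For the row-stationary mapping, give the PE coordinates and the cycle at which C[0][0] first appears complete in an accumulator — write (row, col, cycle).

RS — PE[0][1] is where C[0][0] collects:
  cycle 0: PE[0][1] → acc 0, east 0, south 0
  cycle 1: PE[0][1] → acc 19, east 19, south 1

(row, col, cycle) = (0, 1, 1)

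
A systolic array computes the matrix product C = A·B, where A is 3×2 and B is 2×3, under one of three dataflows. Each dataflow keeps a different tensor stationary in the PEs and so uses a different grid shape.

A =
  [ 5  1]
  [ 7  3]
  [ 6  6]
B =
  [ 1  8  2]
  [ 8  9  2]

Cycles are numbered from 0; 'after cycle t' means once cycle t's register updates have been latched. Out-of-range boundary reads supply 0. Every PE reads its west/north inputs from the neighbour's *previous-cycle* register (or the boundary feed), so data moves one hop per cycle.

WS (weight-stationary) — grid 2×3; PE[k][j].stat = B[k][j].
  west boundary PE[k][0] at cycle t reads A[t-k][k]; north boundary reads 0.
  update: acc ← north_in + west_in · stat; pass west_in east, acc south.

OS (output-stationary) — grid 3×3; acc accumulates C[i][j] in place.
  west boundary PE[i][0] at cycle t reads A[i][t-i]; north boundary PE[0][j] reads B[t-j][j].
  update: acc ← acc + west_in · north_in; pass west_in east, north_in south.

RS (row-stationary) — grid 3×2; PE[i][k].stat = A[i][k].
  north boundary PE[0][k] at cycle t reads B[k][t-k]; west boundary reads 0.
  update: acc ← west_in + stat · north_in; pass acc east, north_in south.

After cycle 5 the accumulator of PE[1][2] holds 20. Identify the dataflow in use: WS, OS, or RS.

dataflow = OS

WS [2×3] PE[1][2] across cycles:
  [0] (1,2) acc=0 (h:0 v:0)
  [1] (1,2) acc=0 (h:0 v:0)
  [2] (1,2) acc=0 (h:0 v:0)
  [3] (1,2) acc=12 (h:1 v:12)
  [4] (1,2) acc=20 (h:3 v:20)
  [5] (1,2) acc=24 (h:6 v:24)
OS [3×3] PE[1][2] across cycles:
  [0] (1,2) acc=0 (h:0 v:0)
  [1] (1,2) acc=0 (h:0 v:0)
  [2] (1,2) acc=0 (h:0 v:0)
  [3] (1,2) acc=14 (h:7 v:2)
  [4] (1,2) acc=20 (h:3 v:2)
  [5] (1,2) acc=20 (h:0 v:0)
RS: PE[1][2] is outside its 3×2 grid.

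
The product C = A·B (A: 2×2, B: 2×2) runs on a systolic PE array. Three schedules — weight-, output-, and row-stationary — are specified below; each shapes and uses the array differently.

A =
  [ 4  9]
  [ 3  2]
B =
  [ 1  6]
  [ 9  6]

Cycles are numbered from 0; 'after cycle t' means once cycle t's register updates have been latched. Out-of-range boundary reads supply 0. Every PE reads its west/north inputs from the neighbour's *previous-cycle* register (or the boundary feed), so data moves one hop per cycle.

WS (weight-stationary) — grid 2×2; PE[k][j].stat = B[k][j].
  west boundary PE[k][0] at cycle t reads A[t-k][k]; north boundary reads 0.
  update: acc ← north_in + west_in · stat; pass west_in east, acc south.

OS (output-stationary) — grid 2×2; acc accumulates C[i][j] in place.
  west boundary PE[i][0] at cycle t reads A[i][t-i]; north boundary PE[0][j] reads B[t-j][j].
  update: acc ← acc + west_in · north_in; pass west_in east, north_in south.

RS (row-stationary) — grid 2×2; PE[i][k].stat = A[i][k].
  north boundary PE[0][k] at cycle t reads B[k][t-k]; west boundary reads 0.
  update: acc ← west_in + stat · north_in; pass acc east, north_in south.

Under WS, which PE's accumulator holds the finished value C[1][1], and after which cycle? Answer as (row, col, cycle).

(row, col, cycle) = (1, 1, 3)

WS: C[1][1] accumulates in PE[1][1]:
  step 0 · PE1,1: acc=0; fwd→0 fwd↓0
  step 1 · PE1,1: acc=0; fwd→0 fwd↓0
  step 2 · PE1,1: acc=78; fwd→9 fwd↓78
  step 3 · PE1,1: acc=30; fwd→2 fwd↓30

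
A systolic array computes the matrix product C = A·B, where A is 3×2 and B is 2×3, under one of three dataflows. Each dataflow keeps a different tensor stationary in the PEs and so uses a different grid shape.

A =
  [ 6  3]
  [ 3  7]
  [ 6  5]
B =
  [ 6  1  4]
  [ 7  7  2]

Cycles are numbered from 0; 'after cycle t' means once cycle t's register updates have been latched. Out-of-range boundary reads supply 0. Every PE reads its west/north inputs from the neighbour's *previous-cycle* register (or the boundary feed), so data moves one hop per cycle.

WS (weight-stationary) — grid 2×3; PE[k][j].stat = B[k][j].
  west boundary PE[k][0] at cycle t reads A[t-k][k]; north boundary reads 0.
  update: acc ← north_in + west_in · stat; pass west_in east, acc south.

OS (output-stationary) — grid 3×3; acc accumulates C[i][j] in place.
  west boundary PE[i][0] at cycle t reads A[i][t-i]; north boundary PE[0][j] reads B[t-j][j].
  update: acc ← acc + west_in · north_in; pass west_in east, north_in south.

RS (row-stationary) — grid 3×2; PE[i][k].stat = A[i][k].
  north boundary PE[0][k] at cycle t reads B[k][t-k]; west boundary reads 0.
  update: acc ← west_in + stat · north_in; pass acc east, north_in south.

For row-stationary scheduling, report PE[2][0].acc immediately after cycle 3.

PE[2][0].acc = 6

Tracing RS — 3×2 array, target PE[2][0]:
  c0 r1c0: 0 / 0 / 0
  c0 r2c0: 0 / 0 / 0
  c1 r1c0: 18 / 18 / 6
  c1 r2c0: 0 / 0 / 0
  c2 r1c0: 3 / 3 / 1
  c2 r2c0: 36 / 36 / 6
  c3 r1c0: 12 / 12 / 4
  c3 r2c0: 6 / 6 / 1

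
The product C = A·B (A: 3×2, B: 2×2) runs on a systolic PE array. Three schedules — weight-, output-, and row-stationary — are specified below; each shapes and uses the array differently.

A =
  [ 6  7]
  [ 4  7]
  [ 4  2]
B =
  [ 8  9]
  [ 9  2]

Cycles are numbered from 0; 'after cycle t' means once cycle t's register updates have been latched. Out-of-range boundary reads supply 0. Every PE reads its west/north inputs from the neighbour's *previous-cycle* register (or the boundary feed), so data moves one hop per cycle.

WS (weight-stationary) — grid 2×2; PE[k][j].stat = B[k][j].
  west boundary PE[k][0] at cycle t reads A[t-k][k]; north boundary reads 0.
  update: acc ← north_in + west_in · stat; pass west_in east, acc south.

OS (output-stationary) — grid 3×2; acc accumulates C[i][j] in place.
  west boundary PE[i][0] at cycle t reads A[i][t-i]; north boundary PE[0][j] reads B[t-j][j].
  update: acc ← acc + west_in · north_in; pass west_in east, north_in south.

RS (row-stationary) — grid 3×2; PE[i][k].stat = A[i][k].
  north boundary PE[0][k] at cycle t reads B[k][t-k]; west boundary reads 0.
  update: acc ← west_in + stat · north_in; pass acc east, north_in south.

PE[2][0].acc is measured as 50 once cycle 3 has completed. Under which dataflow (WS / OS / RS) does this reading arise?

dataflow = OS

— WS: 2×2 array has no PE[2][0].
Under OS (3×2), PE[2][0]:
  [0] (2,0) acc=0 (h:0 v:0)
  [1] (2,0) acc=0 (h:0 v:0)
  [2] (2,0) acc=32 (h:4 v:8)
  [3] (2,0) acc=50 (h:2 v:9)
Under RS (3×2), PE[2][0]:
  [0] (2,0) acc=0 (h:0 v:0)
  [1] (2,0) acc=0 (h:0 v:0)
  [2] (2,0) acc=32 (h:32 v:8)
  [3] (2,0) acc=36 (h:36 v:9)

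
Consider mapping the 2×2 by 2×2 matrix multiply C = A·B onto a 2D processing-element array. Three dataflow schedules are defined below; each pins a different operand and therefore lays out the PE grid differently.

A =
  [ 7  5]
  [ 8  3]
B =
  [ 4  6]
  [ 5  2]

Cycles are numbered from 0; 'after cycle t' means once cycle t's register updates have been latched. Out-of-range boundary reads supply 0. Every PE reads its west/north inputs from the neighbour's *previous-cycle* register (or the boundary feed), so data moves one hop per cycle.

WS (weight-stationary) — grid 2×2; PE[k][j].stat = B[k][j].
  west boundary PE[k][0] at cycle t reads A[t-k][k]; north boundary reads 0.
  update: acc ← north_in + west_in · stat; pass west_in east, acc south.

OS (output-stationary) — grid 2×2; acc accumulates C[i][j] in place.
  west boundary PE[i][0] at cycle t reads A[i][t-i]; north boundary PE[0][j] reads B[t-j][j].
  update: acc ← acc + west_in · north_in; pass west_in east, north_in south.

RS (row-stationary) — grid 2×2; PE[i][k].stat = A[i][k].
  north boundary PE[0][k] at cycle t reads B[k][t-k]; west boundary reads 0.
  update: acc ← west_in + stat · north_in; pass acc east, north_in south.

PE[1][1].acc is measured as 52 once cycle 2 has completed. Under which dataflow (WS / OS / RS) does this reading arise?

— WS: 2×2; PE[1][1] trace:
  [0] (1,1) acc=0 (h:0 v:0)
  [1] (1,1) acc=0 (h:0 v:0)
  [2] (1,1) acc=52 (h:5 v:52)
— OS: 2×2; PE[1][1] trace:
  [0] (1,1) acc=0 (h:0 v:0)
  [1] (1,1) acc=0 (h:0 v:0)
  [2] (1,1) acc=48 (h:8 v:6)
— RS: 2×2; PE[1][1] trace:
  [0] (1,1) acc=0 (h:0 v:0)
  [1] (1,1) acc=0 (h:0 v:0)
  [2] (1,1) acc=47 (h:47 v:5)

dataflow = WS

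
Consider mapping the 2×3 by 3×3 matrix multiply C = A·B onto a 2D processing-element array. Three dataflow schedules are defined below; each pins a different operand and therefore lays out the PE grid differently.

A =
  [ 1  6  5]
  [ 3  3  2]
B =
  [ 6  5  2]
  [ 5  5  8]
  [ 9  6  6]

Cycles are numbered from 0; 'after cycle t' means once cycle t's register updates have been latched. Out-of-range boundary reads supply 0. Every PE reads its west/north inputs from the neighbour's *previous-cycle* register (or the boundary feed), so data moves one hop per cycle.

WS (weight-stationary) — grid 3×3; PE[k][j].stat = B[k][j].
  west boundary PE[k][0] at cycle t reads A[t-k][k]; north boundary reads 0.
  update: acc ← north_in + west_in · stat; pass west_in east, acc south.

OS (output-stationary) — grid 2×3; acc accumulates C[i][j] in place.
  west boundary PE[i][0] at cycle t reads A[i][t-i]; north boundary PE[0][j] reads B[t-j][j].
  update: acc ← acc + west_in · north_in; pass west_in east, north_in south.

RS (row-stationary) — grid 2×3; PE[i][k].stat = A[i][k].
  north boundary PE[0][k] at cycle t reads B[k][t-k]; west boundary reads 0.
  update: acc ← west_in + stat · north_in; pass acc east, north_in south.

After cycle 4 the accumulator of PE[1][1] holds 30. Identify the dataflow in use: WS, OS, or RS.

WS [3×3] PE[1][1] across cycles:
  [0] (1,1) acc=0 (h:0 v:0)
  [1] (1,1) acc=0 (h:0 v:0)
  [2] (1,1) acc=35 (h:6 v:35)
  [3] (1,1) acc=30 (h:3 v:30)
  [4] (1,1) acc=0 (h:0 v:0)
OS [2×3] PE[1][1] across cycles:
  [0] (1,1) acc=0 (h:0 v:0)
  [1] (1,1) acc=0 (h:0 v:0)
  [2] (1,1) acc=15 (h:3 v:5)
  [3] (1,1) acc=30 (h:3 v:5)
  [4] (1,1) acc=42 (h:2 v:6)
RS [2×3] PE[1][1] across cycles:
  [0] (1,1) acc=0 (h:0 v:0)
  [1] (1,1) acc=0 (h:0 v:0)
  [2] (1,1) acc=33 (h:33 v:5)
  [3] (1,1) acc=30 (h:30 v:5)
  [4] (1,1) acc=30 (h:30 v:8)

dataflow = RS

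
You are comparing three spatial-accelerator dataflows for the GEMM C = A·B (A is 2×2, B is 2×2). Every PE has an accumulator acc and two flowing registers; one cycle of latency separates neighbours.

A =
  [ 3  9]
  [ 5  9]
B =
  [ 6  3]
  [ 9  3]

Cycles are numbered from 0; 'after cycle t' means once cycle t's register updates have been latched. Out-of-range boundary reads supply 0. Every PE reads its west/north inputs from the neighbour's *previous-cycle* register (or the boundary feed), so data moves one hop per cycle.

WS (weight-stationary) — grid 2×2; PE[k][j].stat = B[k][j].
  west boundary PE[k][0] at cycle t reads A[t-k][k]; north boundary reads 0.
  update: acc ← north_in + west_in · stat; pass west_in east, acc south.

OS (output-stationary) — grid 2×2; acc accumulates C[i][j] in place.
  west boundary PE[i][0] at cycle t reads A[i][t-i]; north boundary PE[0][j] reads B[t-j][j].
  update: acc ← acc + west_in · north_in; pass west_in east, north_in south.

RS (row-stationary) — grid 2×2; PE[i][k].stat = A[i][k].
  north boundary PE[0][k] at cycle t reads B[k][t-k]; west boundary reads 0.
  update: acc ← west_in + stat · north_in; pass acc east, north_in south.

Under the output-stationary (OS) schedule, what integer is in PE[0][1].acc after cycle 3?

OS 2×2: PE[0][1] cycle-by-cycle (with neighbour feeds):
  0: (0,0).acc=18  regs=<3,6>
  0: (0,1).acc=0  regs=<0,0>
  1: (0,0).acc=99  regs=<9,9>
  1: (0,1).acc=9  regs=<3,3>
  2: (0,0).acc=99  regs=<0,0>
  2: (0,1).acc=36  regs=<9,3>
  3: (0,0).acc=99  regs=<0,0>
  3: (0,1).acc=36  regs=<0,0>

PE[0][1].acc = 36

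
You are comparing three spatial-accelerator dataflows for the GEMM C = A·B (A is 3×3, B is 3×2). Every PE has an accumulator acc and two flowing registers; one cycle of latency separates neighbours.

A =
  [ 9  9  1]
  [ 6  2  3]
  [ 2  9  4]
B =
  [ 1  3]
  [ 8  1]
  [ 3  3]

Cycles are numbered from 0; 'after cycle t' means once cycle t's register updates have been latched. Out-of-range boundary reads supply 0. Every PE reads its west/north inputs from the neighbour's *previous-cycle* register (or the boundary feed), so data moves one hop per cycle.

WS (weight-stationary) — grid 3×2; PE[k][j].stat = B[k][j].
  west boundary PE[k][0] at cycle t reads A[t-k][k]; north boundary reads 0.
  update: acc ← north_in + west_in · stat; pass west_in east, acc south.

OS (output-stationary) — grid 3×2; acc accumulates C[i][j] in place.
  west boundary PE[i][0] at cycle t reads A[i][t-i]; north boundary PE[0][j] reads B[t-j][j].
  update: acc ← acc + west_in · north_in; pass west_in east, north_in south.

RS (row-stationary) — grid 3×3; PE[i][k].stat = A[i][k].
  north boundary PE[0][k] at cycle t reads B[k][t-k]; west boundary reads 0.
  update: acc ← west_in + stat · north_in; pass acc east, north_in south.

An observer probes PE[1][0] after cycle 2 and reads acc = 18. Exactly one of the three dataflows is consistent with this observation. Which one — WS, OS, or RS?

WS (3×2 grid), PE[1][0]:
  cycle 0: PE[1][0] → acc 0, east 0, south 0
  cycle 1: PE[1][0] → acc 81, east 9, south 81
  cycle 2: PE[1][0] → acc 22, east 2, south 22
OS (3×2 grid), PE[1][0]:
  cycle 0: PE[1][0] → acc 0, east 0, south 0
  cycle 1: PE[1][0] → acc 6, east 6, south 1
  cycle 2: PE[1][0] → acc 22, east 2, south 8
RS (3×3 grid), PE[1][0]:
  cycle 0: PE[1][0] → acc 0, east 0, south 0
  cycle 1: PE[1][0] → acc 6, east 6, south 1
  cycle 2: PE[1][0] → acc 18, east 18, south 3

dataflow = RS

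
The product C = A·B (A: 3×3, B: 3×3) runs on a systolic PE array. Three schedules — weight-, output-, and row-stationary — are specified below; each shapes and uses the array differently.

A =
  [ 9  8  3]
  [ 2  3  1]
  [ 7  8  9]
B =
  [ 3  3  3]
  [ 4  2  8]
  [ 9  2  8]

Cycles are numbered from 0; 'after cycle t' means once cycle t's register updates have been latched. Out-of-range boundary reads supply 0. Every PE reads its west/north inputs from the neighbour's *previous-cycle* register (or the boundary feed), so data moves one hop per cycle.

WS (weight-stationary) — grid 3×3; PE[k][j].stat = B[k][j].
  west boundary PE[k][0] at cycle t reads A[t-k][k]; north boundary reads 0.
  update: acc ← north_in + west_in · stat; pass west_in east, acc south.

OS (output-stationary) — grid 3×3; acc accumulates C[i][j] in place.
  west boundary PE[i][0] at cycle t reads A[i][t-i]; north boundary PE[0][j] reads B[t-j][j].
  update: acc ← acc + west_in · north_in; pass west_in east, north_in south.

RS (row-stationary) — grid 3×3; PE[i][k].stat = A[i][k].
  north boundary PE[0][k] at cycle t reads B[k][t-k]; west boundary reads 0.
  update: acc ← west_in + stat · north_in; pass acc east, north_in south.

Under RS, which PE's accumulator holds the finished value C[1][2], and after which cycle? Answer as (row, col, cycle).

(row, col, cycle) = (1, 2, 5)

Under RS, C[1][2] lands at PE[1][2]:
  @0  [1,2]  acc 0  |  →0  ↓0
  @1  [1,2]  acc 0  |  →0  ↓0
  @2  [1,2]  acc 0  |  →0  ↓0
  @3  [1,2]  acc 27  |  →27  ↓9
  @4  [1,2]  acc 14  |  →14  ↓2
  @5  [1,2]  acc 38  |  →38  ↓8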